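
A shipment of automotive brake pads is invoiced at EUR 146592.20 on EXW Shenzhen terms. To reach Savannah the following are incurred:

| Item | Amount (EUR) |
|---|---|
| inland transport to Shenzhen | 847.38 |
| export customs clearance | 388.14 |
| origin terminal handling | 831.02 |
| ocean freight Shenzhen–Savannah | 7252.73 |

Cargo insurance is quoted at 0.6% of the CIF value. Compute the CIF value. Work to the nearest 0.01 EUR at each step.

CIF value: EUR 156852.59

Let C be the CIF value. C = EXW price + pre-shipment costs + freight + 0.6% × C
C − 0.6% × C = 146592.20 + 847.38 + 388.14 + 831.02 + 7252.73
0.994 × C = 155911.47
C = 155911.47 / 0.994 = 156852.59
Insurance premium = 0.6% × 156852.59 = 941.12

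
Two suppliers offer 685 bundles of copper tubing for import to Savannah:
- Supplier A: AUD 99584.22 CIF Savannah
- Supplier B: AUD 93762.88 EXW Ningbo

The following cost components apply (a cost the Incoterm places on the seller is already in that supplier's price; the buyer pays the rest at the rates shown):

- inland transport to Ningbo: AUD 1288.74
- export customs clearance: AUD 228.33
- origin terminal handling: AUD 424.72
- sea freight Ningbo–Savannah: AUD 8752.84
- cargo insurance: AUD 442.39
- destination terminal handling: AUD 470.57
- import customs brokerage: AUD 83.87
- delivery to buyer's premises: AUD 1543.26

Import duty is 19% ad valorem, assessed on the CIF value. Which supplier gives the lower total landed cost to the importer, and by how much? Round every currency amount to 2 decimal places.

Supplier A (CIF):
The CIF price already equals the CIF value: 99584.22
Import duty = 99584.22 × 19% = 18921.00
Buyer bears (A): 470.57 + 83.87 + 1543.26 = 2097.70
Landed cost (A) = invoice 99584.22 + 2097.70 + duty 18921.00 = 120602.92
Supplier B (EXW):
CIF value = EXW price + inland to port + export clearance + origin terminal + freight + insurance = 93762.88 + 1288.74 + 228.33 + 424.72 + 8752.84 + 442.39 = 104899.90
Import duty = 104899.90 × 19% = 19930.98
Buyer bears (B): 1288.74 + 228.33 + 424.72 + 8752.84 + 442.39 + 470.57 + 83.87 + 1543.26 = 13234.72
Landed cost (B) = invoice 93762.88 + 13234.72 + duty 19930.98 = 126928.58
Difference = |120602.92 − 126928.58| = 6325.66

Supplier A is cheaper by AUD 6325.66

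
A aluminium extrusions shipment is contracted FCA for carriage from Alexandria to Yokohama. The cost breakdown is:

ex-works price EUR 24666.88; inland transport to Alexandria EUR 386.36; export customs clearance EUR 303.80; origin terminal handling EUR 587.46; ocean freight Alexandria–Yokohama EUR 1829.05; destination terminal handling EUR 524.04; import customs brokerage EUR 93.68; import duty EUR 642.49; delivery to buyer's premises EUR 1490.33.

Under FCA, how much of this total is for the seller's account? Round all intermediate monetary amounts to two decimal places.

Seller's account: EUR 25357.04

FCA: the seller delivers export-cleared goods to the carrier; the buyer bears costs from that point.
Seller's account: goods 24666.88 + inland to port 386.36 + export clearance 303.80 = 25357.04
Buyer's account: origin terminal 587.46 + freight 1829.05 + destination terminal 524.04 + brokerage 93.68 + duty 642.49 + delivery 1490.33 = 5167.05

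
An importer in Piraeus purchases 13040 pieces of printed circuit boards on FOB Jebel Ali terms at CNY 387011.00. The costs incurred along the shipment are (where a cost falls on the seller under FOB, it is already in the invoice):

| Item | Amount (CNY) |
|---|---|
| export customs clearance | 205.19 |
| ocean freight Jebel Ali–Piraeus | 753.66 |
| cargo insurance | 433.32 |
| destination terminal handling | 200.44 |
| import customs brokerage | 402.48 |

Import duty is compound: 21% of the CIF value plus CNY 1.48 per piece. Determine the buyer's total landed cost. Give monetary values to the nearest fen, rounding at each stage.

Total landed cost: CNY 489621.68

FOB: the seller bears costs until goods are on board at the origin port; the buyer bears freight, insurance and all costs thereafter.
Already in the invoice (seller's account under FOB): export clearance — exclude.
CIF value = FOB price + freight + insurance = 387011.00 + 753.66 + 433.32 = 388197.98
Ad valorem component: 388197.98 × 21% = 81521.58
Specific component: 13040 × 1.48 = 19299.20
Import duty = 81521.58 + 19299.20 = 100820.78
Buyer bears: freight 753.66 + insurance 433.32 + destination terminal 200.44 + brokerage 402.48 + duty 100820.78 = 102610.68
Landed cost = invoice 387011.00 + 102610.68 = 489621.68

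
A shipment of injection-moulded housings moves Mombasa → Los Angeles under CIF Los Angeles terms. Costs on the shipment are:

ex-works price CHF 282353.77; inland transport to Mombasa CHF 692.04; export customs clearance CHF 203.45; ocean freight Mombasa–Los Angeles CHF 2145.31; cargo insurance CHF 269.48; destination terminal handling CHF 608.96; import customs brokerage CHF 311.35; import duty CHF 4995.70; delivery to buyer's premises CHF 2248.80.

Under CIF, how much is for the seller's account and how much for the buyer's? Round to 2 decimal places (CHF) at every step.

CIF: the seller pays costs through ocean freight and marine insurance to the destination port.
Seller's account: goods 282353.77 + inland to port 692.04 + export clearance 203.45 + freight 2145.31 + insurance 269.48 = 285664.05
Buyer's account: destination terminal 608.96 + brokerage 311.35 + duty 4995.70 + delivery 2248.80 = 8164.81

Seller: CHF 285664.05; buyer: CHF 8164.81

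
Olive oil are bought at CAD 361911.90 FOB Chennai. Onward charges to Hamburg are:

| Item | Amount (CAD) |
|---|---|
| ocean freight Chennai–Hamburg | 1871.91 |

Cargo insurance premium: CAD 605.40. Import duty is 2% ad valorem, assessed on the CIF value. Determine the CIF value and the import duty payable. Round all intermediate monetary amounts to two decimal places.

CIF value: CAD 364389.21; import duty: CAD 7287.78

CIF = FOB price + freight + insurance
CIF = 361911.90 + 1871.91 + 605.40 = 364389.21
Import duty = 364389.21 × 2% = 7287.78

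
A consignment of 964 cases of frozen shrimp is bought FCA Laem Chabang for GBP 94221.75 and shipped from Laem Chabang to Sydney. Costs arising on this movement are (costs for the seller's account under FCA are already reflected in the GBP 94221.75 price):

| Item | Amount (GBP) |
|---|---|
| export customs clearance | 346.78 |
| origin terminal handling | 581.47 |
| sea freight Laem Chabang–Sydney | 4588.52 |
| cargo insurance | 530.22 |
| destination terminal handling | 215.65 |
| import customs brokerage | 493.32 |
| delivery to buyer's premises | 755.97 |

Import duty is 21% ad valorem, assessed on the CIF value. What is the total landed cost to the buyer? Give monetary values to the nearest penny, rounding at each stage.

Total landed cost: GBP 122370.51

FCA: the seller delivers export-cleared goods to the carrier; the buyer bears costs from that point.
Already in the invoice (seller's account under FCA): export clearance — exclude.
CIF value = FCA price + origin terminal + freight + insurance = 94221.75 + 581.47 + 4588.52 + 530.22 = 99921.96
Import duty = 99921.96 × 21% = 20983.61
Buyer bears: origin terminal 581.47 + freight 4588.52 + insurance 530.22 + destination terminal 215.65 + brokerage 493.32 + delivery 755.97 + duty 20983.61 = 28148.76
Landed cost = invoice 94221.75 + 28148.76 = 122370.51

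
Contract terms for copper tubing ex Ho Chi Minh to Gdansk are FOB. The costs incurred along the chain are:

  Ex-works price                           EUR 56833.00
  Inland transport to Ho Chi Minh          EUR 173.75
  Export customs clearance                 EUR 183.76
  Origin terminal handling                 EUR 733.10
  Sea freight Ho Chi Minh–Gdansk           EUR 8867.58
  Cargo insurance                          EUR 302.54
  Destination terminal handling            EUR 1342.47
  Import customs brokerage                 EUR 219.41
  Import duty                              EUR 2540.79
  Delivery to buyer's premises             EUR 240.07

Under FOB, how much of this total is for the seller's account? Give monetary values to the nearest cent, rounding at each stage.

Seller's account: EUR 57923.61

FOB: the seller bears costs until goods are on board at the origin port; the buyer bears freight, insurance and all costs thereafter.
Seller's account: goods 56833.00 + inland to port 173.75 + export clearance 183.76 + origin terminal 733.10 = 57923.61
Buyer's account: freight 8867.58 + insurance 302.54 + destination terminal 1342.47 + brokerage 219.41 + duty 2540.79 + delivery 240.07 = 13512.86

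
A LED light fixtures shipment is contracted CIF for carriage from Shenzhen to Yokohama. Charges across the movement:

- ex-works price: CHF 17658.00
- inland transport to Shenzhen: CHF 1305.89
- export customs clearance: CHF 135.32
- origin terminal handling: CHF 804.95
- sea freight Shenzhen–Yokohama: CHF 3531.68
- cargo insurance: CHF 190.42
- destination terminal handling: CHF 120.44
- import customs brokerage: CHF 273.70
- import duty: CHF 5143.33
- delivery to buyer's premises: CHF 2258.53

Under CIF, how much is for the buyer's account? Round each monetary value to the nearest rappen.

CIF: the seller pays costs through ocean freight and marine insurance to the destination port.
Seller's account: goods 17658.00 + inland to port 1305.89 + export clearance 135.32 + origin terminal 804.95 + freight 3531.68 + insurance 190.42 = 23626.26
Buyer's account: destination terminal 120.44 + brokerage 273.70 + duty 5143.33 + delivery 2258.53 = 7796.00

Buyer's account: CHF 7796.00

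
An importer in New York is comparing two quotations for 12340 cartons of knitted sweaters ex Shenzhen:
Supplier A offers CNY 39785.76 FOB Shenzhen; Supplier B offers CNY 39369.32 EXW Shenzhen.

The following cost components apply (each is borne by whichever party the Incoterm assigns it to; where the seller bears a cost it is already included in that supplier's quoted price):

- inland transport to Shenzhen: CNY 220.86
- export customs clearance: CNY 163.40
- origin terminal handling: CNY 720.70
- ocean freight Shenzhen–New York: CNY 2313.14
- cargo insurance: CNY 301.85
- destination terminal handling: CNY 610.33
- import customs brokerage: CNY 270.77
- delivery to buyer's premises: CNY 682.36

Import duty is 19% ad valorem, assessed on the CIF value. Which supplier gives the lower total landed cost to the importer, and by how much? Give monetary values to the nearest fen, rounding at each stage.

Supplier A (FOB):
CIF value = FOB price + freight + insurance = 39785.76 + 2313.14 + 301.85 = 42400.75
Import duty = 42400.75 × 19% = 8056.14
Buyer bears (A): 2313.14 + 301.85 + 610.33 + 270.77 + 682.36 = 4178.45
Landed cost (A) = invoice 39785.76 + 4178.45 + duty 8056.14 = 52020.35
Supplier B (EXW):
CIF value = EXW price + inland to port + export clearance + origin terminal + freight + insurance = 39369.32 + 220.86 + 163.40 + 720.70 + 2313.14 + 301.85 = 43089.27
Import duty = 43089.27 × 19% = 8186.96
Buyer bears (B): 220.86 + 163.40 + 720.70 + 2313.14 + 301.85 + 610.33 + 270.77 + 682.36 = 5283.41
Landed cost (B) = invoice 39369.32 + 5283.41 + duty 8186.96 = 52839.69
Difference = |52020.35 − 52839.69| = 819.34

Supplier A is cheaper by CNY 819.34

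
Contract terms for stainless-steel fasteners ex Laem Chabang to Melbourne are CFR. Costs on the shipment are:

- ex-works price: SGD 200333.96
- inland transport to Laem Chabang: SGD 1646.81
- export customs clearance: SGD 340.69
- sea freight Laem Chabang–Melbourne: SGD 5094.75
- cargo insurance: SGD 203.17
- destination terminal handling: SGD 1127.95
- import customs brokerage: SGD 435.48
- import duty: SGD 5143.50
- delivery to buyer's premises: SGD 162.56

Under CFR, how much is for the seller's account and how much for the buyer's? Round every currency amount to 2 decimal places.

Seller: SGD 207416.21; buyer: SGD 7072.66

CFR: the seller pays costs through ocean freight to the destination port, but not insurance.
Seller's account: goods 200333.96 + inland to port 1646.81 + export clearance 340.69 + freight 5094.75 = 207416.21
Buyer's account: insurance 203.17 + destination terminal 1127.95 + brokerage 435.48 + duty 5143.50 + delivery 162.56 = 7072.66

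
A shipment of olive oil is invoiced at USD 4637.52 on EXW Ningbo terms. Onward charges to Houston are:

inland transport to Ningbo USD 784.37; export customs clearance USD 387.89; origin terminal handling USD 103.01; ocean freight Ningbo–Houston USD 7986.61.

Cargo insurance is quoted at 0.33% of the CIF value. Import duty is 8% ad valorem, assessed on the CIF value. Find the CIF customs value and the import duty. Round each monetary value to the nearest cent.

CIF value: USD 13945.42; import duty: USD 1115.63

Let C be the CIF value. C = EXW price + pre-shipment costs + freight + 0.33% × C
C − 0.33% × C = 4637.52 + 784.37 + 387.89 + 103.01 + 7986.61
0.9967 × C = 13899.40
C = 13899.40 / 0.9967 = 13945.42
Insurance premium = 0.33% × 13945.42 = 46.02
Import duty = 13945.42 × 8% = 1115.63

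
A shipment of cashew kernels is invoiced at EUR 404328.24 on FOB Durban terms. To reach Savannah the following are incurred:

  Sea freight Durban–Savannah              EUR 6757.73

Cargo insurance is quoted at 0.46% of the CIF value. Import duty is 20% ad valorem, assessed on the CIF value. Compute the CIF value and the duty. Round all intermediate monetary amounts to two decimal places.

Let C be the CIF value. C = FOB price + freight + 0.46% × C
C − 0.46% × C = 404328.24 + 6757.73
0.9954 × C = 411085.97
C = 411085.97 / 0.9954 = 412985.70
Insurance premium = 0.46% × 412985.70 = 1899.73
Import duty = 412985.70 × 20% = 82597.14

CIF value: EUR 412985.70; import duty: EUR 82597.14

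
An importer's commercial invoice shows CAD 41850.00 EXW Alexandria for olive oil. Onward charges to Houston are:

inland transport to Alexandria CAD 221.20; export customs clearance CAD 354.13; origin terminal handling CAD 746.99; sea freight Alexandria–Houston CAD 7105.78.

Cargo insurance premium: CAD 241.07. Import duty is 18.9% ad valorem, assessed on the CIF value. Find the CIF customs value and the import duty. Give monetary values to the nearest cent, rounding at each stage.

CIF = EXW price + pre-shipment costs + freight + insurance
CIF = 41850.00 + 221.20 + 354.13 + 746.99 + 7105.78 + 241.07 = 50519.17
Import duty = 50519.17 × 18.9% = 9548.12

CIF value: CAD 50519.17; import duty: CAD 9548.12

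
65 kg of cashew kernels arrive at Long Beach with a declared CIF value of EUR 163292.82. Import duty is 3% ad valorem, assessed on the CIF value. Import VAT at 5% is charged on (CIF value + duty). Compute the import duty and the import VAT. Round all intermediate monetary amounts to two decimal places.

Import duty: EUR 4898.78; import VAT: EUR 8409.58

Import duty = 163292.82 × 3% = 4898.78
VAT base = CIF + duty = 163292.82 + 4898.78 = 168191.60
Import VAT = 168191.60 × 5% = 8409.58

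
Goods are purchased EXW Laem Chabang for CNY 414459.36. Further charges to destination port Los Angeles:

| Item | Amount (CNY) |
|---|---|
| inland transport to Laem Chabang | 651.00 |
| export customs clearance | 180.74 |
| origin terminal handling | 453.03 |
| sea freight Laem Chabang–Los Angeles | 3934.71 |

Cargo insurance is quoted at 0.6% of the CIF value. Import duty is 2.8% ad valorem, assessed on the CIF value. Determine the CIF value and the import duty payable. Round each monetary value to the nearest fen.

Let C be the CIF value. C = EXW price + pre-shipment costs + freight + 0.6% × C
C − 0.6% × C = 414459.36 + 651.00 + 180.74 + 453.03 + 3934.71
0.994 × C = 419678.84
C = 419678.84 / 0.994 = 422212.11
Insurance premium = 0.6% × 422212.11 = 2533.27
Import duty = 422212.11 × 2.8% = 11821.94

CIF value: CNY 422212.11; import duty: CNY 11821.94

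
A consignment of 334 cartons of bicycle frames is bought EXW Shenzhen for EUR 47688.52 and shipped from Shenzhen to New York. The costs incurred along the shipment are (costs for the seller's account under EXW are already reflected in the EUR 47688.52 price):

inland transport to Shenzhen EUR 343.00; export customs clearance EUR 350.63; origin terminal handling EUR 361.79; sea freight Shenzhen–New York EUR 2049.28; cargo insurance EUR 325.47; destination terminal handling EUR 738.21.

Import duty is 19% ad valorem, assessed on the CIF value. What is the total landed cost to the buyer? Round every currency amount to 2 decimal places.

EXW: the seller makes goods available at their premises; the buyer bears all onward costs.
CIF value = EXW price + inland to port + export clearance + origin terminal + freight + insurance = 47688.52 + 343.00 + 350.63 + 361.79 + 2049.28 + 325.47 = 51118.69
Import duty = 51118.69 × 19% = 9712.55
Buyer bears: inland to port 343.00 + export clearance 350.63 + origin terminal 361.79 + freight 2049.28 + insurance 325.47 + destination terminal 738.21 + duty 9712.55 = 13880.93
Landed cost = invoice 47688.52 + 13880.93 = 61569.45

Total landed cost: EUR 61569.45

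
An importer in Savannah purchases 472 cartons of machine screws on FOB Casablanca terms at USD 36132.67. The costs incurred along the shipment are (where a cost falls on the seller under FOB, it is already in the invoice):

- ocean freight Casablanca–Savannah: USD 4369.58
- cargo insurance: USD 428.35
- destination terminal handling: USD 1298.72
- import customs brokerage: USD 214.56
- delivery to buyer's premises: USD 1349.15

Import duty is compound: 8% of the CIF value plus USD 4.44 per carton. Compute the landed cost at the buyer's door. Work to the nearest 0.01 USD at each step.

FOB: the seller bears costs until goods are on board at the origin port; the buyer bears freight, insurance and all costs thereafter.
CIF value = FOB price + freight + insurance = 36132.67 + 4369.58 + 428.35 = 40930.60
Ad valorem component: 40930.60 × 8% = 3274.45
Specific component: 472 × 4.44 = 2095.68
Import duty = 3274.45 + 2095.68 = 5370.13
Buyer bears: freight 4369.58 + insurance 428.35 + destination terminal 1298.72 + brokerage 214.56 + delivery 1349.15 + duty 5370.13 = 13030.49
Landed cost = invoice 36132.67 + 13030.49 = 49163.16

Total landed cost: USD 49163.16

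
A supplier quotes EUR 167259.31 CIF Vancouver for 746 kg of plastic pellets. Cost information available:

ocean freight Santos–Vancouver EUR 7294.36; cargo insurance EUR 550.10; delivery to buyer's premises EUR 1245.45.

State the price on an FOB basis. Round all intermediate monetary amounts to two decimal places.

Not relevant to the conversion: delivery — on the buyer under both terms; not part of either seller's price.
From CIF to FOB, the seller no longer bears: freight, insurance.
FOB price = 167259.31 − 7294.36 − 550.10 = 159414.85

FOB price: EUR 159414.85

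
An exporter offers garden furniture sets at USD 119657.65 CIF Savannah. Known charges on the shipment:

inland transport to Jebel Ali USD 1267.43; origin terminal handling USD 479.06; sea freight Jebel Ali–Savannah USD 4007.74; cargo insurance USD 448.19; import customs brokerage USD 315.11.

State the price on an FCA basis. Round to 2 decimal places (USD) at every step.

FCA price: USD 114722.66

Not relevant to the conversion: inland to port — on the seller under both CIF and FCA; already in the CIF price and stays in the FCA price. brokerage — on the buyer under both terms; not part of either seller's price.
From CIF to FCA, the seller no longer bears: origin terminal, freight, insurance.
FCA price = 119657.65 − 479.06 − 4007.74 − 448.19 = 114722.66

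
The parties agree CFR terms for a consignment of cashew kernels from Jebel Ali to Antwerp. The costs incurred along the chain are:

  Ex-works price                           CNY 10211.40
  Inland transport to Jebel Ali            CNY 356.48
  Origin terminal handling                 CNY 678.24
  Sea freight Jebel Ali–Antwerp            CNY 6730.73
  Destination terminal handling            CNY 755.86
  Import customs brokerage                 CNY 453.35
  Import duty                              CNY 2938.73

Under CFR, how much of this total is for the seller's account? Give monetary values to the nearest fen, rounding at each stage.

CFR: the seller pays costs through ocean freight to the destination port, but not insurance.
Seller's account: goods 10211.40 + inland to port 356.48 + origin terminal 678.24 + freight 6730.73 = 17976.85
Buyer's account: destination terminal 755.86 + brokerage 453.35 + duty 2938.73 = 4147.94

Seller's account: CNY 17976.85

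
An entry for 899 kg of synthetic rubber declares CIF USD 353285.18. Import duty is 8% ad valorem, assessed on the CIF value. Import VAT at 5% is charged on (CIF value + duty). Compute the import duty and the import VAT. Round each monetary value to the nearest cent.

Import duty: USD 28262.81; import VAT: USD 19077.40

Import duty = 353285.18 × 8% = 28262.81
VAT base = CIF + duty = 353285.18 + 28262.81 = 381547.99
Import VAT = 381547.99 × 5% = 19077.40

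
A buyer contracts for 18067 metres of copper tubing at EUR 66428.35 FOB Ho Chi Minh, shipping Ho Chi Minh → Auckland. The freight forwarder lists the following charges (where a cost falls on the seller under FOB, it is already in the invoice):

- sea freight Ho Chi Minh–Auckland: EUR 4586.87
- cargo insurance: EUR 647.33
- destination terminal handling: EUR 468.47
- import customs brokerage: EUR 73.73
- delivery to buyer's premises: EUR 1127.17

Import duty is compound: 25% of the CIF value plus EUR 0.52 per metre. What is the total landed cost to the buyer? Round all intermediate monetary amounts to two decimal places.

Total landed cost: EUR 100642.40

FOB: the seller bears costs until goods are on board at the origin port; the buyer bears freight, insurance and all costs thereafter.
CIF value = FOB price + freight + insurance = 66428.35 + 4586.87 + 647.33 = 71662.55
Ad valorem component: 71662.55 × 25% = 17915.64
Specific component: 18067 × 0.52 = 9394.84
Import duty = 17915.64 + 9394.84 = 27310.48
Buyer bears: freight 4586.87 + insurance 647.33 + destination terminal 468.47 + brokerage 73.73 + delivery 1127.17 + duty 27310.48 = 34214.05
Landed cost = invoice 66428.35 + 34214.05 = 100642.40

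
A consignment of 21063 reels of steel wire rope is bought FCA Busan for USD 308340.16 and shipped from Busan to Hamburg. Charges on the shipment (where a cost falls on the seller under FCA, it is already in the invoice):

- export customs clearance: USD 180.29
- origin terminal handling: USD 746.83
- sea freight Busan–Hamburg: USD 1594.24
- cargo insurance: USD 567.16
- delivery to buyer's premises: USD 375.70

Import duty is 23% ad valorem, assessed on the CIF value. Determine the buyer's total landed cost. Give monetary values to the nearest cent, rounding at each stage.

Total landed cost: USD 383211.22

FCA: the seller delivers export-cleared goods to the carrier; the buyer bears costs from that point.
Already in the invoice (seller's account under FCA): export clearance — exclude.
CIF value = FCA price + origin terminal + freight + insurance = 308340.16 + 746.83 + 1594.24 + 567.16 = 311248.39
Import duty = 311248.39 × 23% = 71587.13
Buyer bears: origin terminal 746.83 + freight 1594.24 + insurance 567.16 + delivery 375.70 + duty 71587.13 = 74871.06
Landed cost = invoice 308340.16 + 74871.06 = 383211.22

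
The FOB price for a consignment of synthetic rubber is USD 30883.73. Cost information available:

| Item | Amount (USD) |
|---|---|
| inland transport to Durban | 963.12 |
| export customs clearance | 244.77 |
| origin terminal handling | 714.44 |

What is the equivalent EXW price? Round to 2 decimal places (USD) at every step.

From FOB to EXW, the seller no longer bears: inland to port, export clearance, origin terminal.
EXW price = 30883.73 − 963.12 − 244.77 − 714.44 = 28961.40

EXW price: USD 28961.40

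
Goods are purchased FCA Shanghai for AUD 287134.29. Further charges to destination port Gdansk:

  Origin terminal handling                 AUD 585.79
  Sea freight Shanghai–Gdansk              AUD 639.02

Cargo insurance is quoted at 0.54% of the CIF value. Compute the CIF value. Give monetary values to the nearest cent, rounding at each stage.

Let C be the CIF value. C = FCA price + pre-shipment costs + freight + 0.54% × C
C − 0.54% × C = 287134.29 + 585.79 + 639.02
0.9946 × C = 288359.10
C = 288359.10 / 0.9946 = 289924.69
Insurance premium = 0.54% × 289924.69 = 1565.59

CIF value: AUD 289924.69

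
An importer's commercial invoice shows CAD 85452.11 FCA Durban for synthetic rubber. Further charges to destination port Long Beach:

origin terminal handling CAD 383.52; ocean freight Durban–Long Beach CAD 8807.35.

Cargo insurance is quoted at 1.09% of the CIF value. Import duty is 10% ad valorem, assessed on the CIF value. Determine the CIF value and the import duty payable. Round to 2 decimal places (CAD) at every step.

Let C be the CIF value. C = FCA price + pre-shipment costs + freight + 1.09% × C
C − 1.09% × C = 85452.11 + 383.52 + 8807.35
0.9891 × C = 94642.98
C = 94642.98 / 0.9891 = 95685.96
Insurance premium = 1.09% × 95685.96 = 1042.98
Import duty = 95685.96 × 10% = 9568.60

CIF value: CAD 95685.96; import duty: CAD 9568.60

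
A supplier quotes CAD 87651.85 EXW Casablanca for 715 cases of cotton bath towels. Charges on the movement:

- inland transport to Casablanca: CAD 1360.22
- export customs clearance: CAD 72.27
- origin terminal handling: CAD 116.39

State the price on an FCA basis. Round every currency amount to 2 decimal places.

Not relevant to the conversion: origin terminal — on the buyer under both terms; not part of either seller's price.
From EXW to FCA, the seller additionally bears: inland to port, export clearance.
FCA price = 87651.85 + 1360.22 + 72.27 = 89084.34

FCA price: CAD 89084.34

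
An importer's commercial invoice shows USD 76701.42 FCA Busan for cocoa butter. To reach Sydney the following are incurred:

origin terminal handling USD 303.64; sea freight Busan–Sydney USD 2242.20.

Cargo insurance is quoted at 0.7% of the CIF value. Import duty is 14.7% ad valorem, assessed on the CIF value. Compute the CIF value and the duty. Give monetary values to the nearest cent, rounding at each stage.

CIF value: USD 79805.90; import duty: USD 11731.47

Let C be the CIF value. C = FCA price + pre-shipment costs + freight + 0.7% × C
C − 0.7% × C = 76701.42 + 303.64 + 2242.20
0.993 × C = 79247.26
C = 79247.26 / 0.993 = 79805.90
Insurance premium = 0.7% × 79805.90 = 558.64
Import duty = 79805.90 × 14.7% = 11731.47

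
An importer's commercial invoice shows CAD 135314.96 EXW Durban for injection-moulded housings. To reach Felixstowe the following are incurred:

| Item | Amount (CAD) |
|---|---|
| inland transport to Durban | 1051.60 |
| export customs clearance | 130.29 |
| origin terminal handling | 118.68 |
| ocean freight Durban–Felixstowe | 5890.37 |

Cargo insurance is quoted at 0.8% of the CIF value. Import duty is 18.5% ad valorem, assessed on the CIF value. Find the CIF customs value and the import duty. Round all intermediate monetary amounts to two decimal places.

Let C be the CIF value. C = EXW price + pre-shipment costs + freight + 0.8% × C
C − 0.8% × C = 135314.96 + 1051.60 + 130.29 + 118.68 + 5890.37
0.992 × C = 142505.90
C = 142505.90 / 0.992 = 143655.14
Insurance premium = 0.8% × 143655.14 = 1149.24
Import duty = 143655.14 × 18.5% = 26576.20

CIF value: CAD 143655.14; import duty: CAD 26576.20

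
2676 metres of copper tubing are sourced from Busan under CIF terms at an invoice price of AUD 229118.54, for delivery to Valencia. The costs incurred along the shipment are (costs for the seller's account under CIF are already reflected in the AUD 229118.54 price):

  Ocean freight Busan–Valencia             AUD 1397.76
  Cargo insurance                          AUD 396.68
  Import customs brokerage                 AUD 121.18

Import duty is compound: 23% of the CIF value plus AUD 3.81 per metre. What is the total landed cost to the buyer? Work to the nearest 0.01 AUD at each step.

CIF: the seller pays costs through ocean freight and marine insurance to the destination port.
Already in the invoice (seller's account under CIF): freight, insurance — exclude.
The CIF price already equals the CIF value: 229118.54
Ad valorem component: 229118.54 × 23% = 52697.26
Specific component: 2676 × 3.81 = 10195.56
Import duty = 52697.26 + 10195.56 = 62892.82
Buyer bears: brokerage 121.18 + duty 62892.82 = 63014.00
Landed cost = invoice 229118.54 + 63014.00 = 292132.54

Total landed cost: AUD 292132.54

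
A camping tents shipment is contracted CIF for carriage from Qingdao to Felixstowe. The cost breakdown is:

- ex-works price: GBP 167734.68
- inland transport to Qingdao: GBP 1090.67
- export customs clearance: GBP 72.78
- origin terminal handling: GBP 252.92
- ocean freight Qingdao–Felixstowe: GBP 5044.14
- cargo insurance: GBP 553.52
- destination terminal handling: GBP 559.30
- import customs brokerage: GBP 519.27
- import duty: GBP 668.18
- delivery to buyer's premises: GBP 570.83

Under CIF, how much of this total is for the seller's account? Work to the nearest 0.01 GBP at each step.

CIF: the seller pays costs through ocean freight and marine insurance to the destination port.
Seller's account: goods 167734.68 + inland to port 1090.67 + export clearance 72.78 + origin terminal 252.92 + freight 5044.14 + insurance 553.52 = 174748.71
Buyer's account: destination terminal 559.30 + brokerage 519.27 + duty 668.18 + delivery 570.83 = 2317.58

Seller's account: GBP 174748.71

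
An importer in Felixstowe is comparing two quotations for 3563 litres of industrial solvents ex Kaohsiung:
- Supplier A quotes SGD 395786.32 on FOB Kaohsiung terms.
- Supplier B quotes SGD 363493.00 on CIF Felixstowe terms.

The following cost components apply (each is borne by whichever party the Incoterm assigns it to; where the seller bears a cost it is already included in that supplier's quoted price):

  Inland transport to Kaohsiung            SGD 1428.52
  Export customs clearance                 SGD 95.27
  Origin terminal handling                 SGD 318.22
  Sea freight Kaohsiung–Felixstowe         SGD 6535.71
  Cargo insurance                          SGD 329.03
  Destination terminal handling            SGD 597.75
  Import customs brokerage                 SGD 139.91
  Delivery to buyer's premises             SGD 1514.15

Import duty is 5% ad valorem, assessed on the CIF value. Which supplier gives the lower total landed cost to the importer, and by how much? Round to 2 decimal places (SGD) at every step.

Supplier A (FOB):
CIF value = FOB price + freight + insurance = 395786.32 + 6535.71 + 329.03 = 402651.06
Import duty = 402651.06 × 5% = 20132.55
Buyer bears (A): 6535.71 + 329.03 + 597.75 + 139.91 + 1514.15 = 9116.55
Landed cost (A) = invoice 395786.32 + 9116.55 + duty 20132.55 = 425035.42
Supplier B (CIF):
The CIF price already equals the CIF value: 363493.00
Import duty = 363493.00 × 5% = 18174.65
Buyer bears (B): 597.75 + 139.91 + 1514.15 = 2251.81
Landed cost (B) = invoice 363493.00 + 2251.81 + duty 18174.65 = 383919.46
Difference = |425035.42 − 383919.46| = 41115.96

Supplier B is cheaper by SGD 41115.96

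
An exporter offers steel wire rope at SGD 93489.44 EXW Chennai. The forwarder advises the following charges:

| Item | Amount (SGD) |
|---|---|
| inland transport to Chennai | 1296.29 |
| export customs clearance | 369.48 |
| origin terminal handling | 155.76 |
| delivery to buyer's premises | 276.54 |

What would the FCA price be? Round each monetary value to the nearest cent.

Not relevant to the conversion: delivery, origin terminal — on the buyer under both terms; not part of either seller's price.
From EXW to FCA, the seller additionally bears: inland to port, export clearance.
FCA price = 93489.44 + 1296.29 + 369.48 = 95155.21

FCA price: SGD 95155.21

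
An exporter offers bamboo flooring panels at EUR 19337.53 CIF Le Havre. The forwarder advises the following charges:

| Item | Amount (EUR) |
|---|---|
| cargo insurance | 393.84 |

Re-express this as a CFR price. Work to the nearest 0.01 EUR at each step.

CFR price: EUR 18943.69

From CIF to CFR, the seller no longer bears: insurance.
CFR price = 19337.53 − 393.84 = 18943.69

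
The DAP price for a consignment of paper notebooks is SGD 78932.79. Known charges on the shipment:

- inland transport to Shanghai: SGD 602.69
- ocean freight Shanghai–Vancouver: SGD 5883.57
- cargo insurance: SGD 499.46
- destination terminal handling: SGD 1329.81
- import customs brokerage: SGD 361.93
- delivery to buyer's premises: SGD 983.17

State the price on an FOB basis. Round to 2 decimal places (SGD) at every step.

Not relevant to the conversion: inland to port — on the seller under both DAP and FOB; already in the DAP price and stays in the FOB price. brokerage — on the buyer under both terms; not part of either seller's price.
From DAP to FOB, the seller no longer bears: freight, insurance, destination terminal, delivery.
FOB price = 78932.79 − 5883.57 − 499.46 − 1329.81 − 983.17 = 70236.78

FOB price: SGD 70236.78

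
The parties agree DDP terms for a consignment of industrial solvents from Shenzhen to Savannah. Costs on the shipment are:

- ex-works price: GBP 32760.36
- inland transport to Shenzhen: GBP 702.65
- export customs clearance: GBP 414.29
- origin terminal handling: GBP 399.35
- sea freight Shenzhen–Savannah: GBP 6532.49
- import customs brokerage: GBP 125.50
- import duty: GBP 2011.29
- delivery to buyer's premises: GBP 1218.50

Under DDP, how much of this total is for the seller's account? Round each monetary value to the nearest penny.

DDP: the seller bears all costs including import duty.
Seller's account: goods 32760.36 + inland to port 702.65 + export clearance 414.29 + origin terminal 399.35 + freight 6532.49 + brokerage 125.50 + duty 2011.29 + delivery 1218.50 = 44164.43
Buyer's account: 0.00

Seller's account: GBP 44164.43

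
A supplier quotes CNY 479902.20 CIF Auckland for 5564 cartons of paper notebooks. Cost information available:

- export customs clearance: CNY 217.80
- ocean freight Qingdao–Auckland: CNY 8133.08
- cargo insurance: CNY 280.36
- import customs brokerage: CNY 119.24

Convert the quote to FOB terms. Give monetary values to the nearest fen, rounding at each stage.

Not relevant to the conversion: export clearance — on the seller under both CIF and FOB; already in the CIF price and stays in the FOB price. brokerage — on the buyer under both terms; not part of either seller's price.
From CIF to FOB, the seller no longer bears: freight, insurance.
FOB price = 479902.20 − 8133.08 − 280.36 = 471488.76

FOB price: CNY 471488.76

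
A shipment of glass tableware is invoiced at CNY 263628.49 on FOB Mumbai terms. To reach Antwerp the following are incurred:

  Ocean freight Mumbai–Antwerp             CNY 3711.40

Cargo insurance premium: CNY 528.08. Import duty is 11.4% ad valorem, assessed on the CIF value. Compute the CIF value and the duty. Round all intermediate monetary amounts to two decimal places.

CIF = FOB price + freight + insurance
CIF = 263628.49 + 3711.40 + 528.08 = 267867.97
Import duty = 267867.97 × 11.4% = 30536.95

CIF value: CNY 267867.97; import duty: CNY 30536.95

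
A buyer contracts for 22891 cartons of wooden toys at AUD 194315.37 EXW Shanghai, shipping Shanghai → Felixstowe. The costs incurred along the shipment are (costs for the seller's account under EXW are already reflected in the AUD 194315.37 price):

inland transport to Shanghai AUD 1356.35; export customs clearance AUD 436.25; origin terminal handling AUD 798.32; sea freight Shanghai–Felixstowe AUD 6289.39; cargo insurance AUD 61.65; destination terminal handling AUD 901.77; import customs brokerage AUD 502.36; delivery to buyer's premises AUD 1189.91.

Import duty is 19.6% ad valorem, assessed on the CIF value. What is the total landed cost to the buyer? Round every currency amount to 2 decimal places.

Total landed cost: AUD 245689.81

EXW: the seller makes goods available at their premises; the buyer bears all onward costs.
CIF value = EXW price + inland to port + export clearance + origin terminal + freight + insurance = 194315.37 + 1356.35 + 436.25 + 798.32 + 6289.39 + 61.65 = 203257.33
Import duty = 203257.33 × 19.6% = 39838.44
Buyer bears: inland to port 1356.35 + export clearance 436.25 + origin terminal 798.32 + freight 6289.39 + insurance 61.65 + destination terminal 901.77 + brokerage 502.36 + delivery 1189.91 + duty 39838.44 = 51374.44
Landed cost = invoice 194315.37 + 51374.44 = 245689.81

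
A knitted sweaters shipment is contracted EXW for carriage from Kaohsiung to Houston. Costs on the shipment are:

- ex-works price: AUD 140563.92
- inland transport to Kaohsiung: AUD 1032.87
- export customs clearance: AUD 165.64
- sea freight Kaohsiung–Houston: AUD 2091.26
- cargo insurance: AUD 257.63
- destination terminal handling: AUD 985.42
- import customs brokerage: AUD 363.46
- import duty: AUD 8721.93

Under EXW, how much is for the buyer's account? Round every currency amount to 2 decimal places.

Buyer's account: AUD 13618.21

EXW: the seller makes goods available at their premises; the buyer bears all onward costs.
Seller's account: goods 140563.92 = 140563.92
Buyer's account: inland to port 1032.87 + export clearance 165.64 + freight 2091.26 + insurance 257.63 + destination terminal 985.42 + brokerage 363.46 + duty 8721.93 = 13618.21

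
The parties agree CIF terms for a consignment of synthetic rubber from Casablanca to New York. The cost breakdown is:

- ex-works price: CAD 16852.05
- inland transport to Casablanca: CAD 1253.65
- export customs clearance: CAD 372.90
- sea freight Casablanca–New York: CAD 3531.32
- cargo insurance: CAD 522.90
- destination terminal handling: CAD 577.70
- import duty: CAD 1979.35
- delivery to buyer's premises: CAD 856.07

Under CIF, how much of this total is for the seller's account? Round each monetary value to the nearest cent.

CIF: the seller pays costs through ocean freight and marine insurance to the destination port.
Seller's account: goods 16852.05 + inland to port 1253.65 + export clearance 372.90 + freight 3531.32 + insurance 522.90 = 22532.82
Buyer's account: destination terminal 577.70 + duty 1979.35 + delivery 856.07 = 3413.12

Seller's account: CAD 22532.82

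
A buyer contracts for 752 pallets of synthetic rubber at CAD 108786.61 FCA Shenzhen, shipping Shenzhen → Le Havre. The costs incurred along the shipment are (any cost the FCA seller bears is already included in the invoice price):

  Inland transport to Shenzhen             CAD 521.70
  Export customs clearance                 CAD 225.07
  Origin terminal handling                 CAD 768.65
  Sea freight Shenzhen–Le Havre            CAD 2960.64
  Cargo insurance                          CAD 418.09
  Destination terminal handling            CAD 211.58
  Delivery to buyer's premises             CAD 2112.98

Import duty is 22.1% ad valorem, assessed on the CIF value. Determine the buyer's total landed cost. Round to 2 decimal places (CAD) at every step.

FCA: the seller delivers export-cleared goods to the carrier; the buyer bears costs from that point.
Already in the invoice (seller's account under FCA): inland to port, export clearance — exclude.
CIF value = FCA price + origin terminal + freight + insurance = 108786.61 + 768.65 + 2960.64 + 418.09 = 112933.99
Import duty = 112933.99 × 22.1% = 24958.41
Buyer bears: origin terminal 768.65 + freight 2960.64 + insurance 418.09 + destination terminal 211.58 + delivery 2112.98 + duty 24958.41 = 31430.35
Landed cost = invoice 108786.61 + 31430.35 = 140216.96

Total landed cost: CAD 140216.96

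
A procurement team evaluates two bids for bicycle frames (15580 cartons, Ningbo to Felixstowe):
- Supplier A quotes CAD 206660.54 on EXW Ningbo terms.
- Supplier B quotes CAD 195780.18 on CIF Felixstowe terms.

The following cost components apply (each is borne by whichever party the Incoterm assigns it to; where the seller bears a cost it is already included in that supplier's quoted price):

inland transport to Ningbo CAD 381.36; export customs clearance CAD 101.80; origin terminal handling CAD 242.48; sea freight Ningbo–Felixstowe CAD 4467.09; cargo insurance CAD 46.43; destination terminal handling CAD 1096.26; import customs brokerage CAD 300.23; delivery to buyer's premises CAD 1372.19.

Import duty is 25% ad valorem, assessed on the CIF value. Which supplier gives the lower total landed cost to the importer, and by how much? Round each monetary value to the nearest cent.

Supplier B is cheaper by CAD 20149.40

Supplier A (EXW):
CIF value = EXW price + inland to port + export clearance + origin terminal + freight + insurance = 206660.54 + 381.36 + 101.80 + 242.48 + 4467.09 + 46.43 = 211899.70
Import duty = 211899.70 × 25% = 52974.93
Buyer bears (A): 381.36 + 101.80 + 242.48 + 4467.09 + 46.43 + 1096.26 + 300.23 + 1372.19 = 8007.84
Landed cost (A) = invoice 206660.54 + 8007.84 + duty 52974.93 = 267643.31
Supplier B (CIF):
The CIF price already equals the CIF value: 195780.18
Import duty = 195780.18 × 25% = 48945.05
Buyer bears (B): 1096.26 + 300.23 + 1372.19 = 2768.68
Landed cost (B) = invoice 195780.18 + 2768.68 + duty 48945.05 = 247493.91
Difference = |267643.31 − 247493.91| = 20149.40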